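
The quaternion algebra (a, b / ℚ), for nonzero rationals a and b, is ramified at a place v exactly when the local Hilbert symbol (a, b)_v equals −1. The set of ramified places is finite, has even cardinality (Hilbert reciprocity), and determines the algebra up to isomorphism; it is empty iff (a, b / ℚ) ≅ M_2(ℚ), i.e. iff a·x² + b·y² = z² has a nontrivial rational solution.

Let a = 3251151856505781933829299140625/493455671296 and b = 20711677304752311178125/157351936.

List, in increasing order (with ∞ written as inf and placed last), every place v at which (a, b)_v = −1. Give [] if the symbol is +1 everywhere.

[5, 11, 17, 29]

(a, b) ≡ (7905, 840565) mod (ℚ^×)²; places V = {2, 3, 5, 7, 11, 17, 29, 31, ∞}.
(a,b)_5: α=7, u≡4; β=5, v≡2 (mod 5); (4|5)=+1, (2|5)=-1; sign (−1)^0·+1^5·-1^7 = -1.
(a,b)_7: α=-6, u≡1; β=-4, v≡3 (mod 7); (1|7)=+1, (3|7)=-1; sign (−1)^0·+1^-4·-1^-6 = +1.
(a,b)_29: α=4, u≡19; β=3, v≡19 (mod 29); (19|29)=-1, (19|29)=-1; sign (−1)^0·-1^3·-1^4 = -1.
(a,b)_11: α=4, u≡8; β=3, v≡9 (mod 11); (8|11)=-1, (9|11)=+1; sign (−1)^0·-1^3·+1^4 = -1.
(a,b)_3: α=27, u≡1; β=18, v≡1 (mod 3); (1|3)=+1, (1|3)=+1; sign (−1)^0·+1^18·+1^27 = +1.
(a,b)_2: α=-22, β=-16; u≡1, v≡5 (mod 8); ε(u)ε(v)=0·0, αω(v)=-22·1, βω(u)=-16·0; sum ≡ 0  ⇒  +1.
(a,b)_31: α=1, u≡18; β=1, v≡6 (mod 31); (18|31)=+1, (6|31)=-1; sign (−1)^1·+1^1·-1^1 = +1.
(a,b)_17: α=1, u≡3; β=1, v≡13 (mod 17); (3|17)=-1, (13|17)=+1; sign (−1)^0·-1^1·+1^1 = -1.
(a,b)_∞: sgn(7905)=+, sgn(840565)=+, so +1.
(7905, 840565 / ℚ) ramifies at {5, 11, 17, 29}: a division algebra.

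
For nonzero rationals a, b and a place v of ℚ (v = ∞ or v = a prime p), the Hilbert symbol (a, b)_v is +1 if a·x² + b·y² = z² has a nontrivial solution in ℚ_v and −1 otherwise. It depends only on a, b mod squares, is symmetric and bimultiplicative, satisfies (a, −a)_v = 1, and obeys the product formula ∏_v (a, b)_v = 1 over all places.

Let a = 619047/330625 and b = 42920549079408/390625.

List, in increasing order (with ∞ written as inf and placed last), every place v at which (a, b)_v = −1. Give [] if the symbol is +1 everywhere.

(a, b) ≡ (407, 7) mod (ℚ^×)²; places V = {2, 3, 5, 7, 11, 13, 23, 37, ∞}.
(a,b)_3: α=2, u≡2; β=4, v≡1 (mod 3); (2|3)=-1, (1|3)=+1; sign (−1)^0·-1^4·+1^2 = +1.
(a,b)_11: α=1, u≡5; β=2, v≡6 (mod 11); (5|11)=+1, (6|11)=-1; sign (−1)^0·+1^2·-1^1 = -1.
(a,b)_2: α=0, β=4; u≡7, v≡7 (mod 8); ε(u)ε(v)=1·1, αω(v)=0·0, βω(u)=4·0; sum ≡ 1  ⇒  -1.
(a,b)_23: α=-2, u≡12; β=0, v≡5 (mod 23); (12|23)=+1, (5|23)=-1; sign (−1)^0·+1^0·-1^-2 = +1.
(a,b)_∞: sgn(407)=+, sgn(7)=+, so +1.
(a,b)_13: α=2, u≡4; β=4, v≡7 (mod 13); (4|13)=+1, (7|13)=-1; sign (−1)^0·+1^4·-1^2 = +1.
(a,b)_37: α=1, u≡36; β=2, v≡10 (mod 37); (36|37)=+1, (10|37)=+1; sign (−1)^0·+1^2·+1^1 = +1.
(a,b)_5: α=-4, u≡3; β=-8, v≡3 (mod 5); (3|5)=-1, (3|5)=-1; sign (−1)^0·-1^-8·-1^-4 = +1.
(a,b)_7: α=0, u≡2; β=1, v≡2 (mod 7); (2|7)=+1, (2|7)=+1; sign (−1)^0·+1^1·+1^0 = +1.
(407, 7 / ℚ) ramifies at {2, 11}: a division algebra.

[2, 11]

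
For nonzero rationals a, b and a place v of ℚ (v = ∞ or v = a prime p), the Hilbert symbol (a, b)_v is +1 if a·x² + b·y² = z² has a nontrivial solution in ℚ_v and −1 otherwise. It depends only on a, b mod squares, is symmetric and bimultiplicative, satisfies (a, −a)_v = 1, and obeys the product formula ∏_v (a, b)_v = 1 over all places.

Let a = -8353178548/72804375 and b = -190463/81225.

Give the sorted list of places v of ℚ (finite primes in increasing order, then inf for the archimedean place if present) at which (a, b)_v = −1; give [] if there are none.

Mod squares: a ≡ -1771, b ≡ -23. Check v ∈ {∞, 2, 3, 5, 7, 11, 13, 17, 19, 23, 43}.
v=13: a=13^4·(≡12), b=13^2·(≡4) mod 13; (12|13)=+1, (4|13)=+1; (−1)^{4·2·6}·(+1)^2·(+1)^4 = +1.
v=11: a=11^1·(≡1), b=11^0·(≡2) mod 11; (1|11)=+1, (2|11)=-1; (−1)^{1·0·5}·(+1)^0·(-1)^1 = -1.
v=23: a=23^1·(≡17), b=23^1·(≡21) mod 23; (17|23)=-1, (21|23)=-1; (−1)^{1·1·11}·(-1)^1·(-1)^1 = -1.
v=2: v_2(a)=2, v_2(b)=0; units ≡ 5, 1 (mod 8); ε·ε+αω+βω = 0·0+2·0+0·1 ≡ 0  ⇒  (a,b)_2 = +1.
v=5: a=5^-4·(≡1), b=5^-2·(≡3) mod 5; (1|5)=+1, (3|5)=-1; (−1)^{-4·-2·2}·(+1)^-2·(-1)^-4 = +1.
v=3: a=3^-2·(≡2), b=3^-2·(≡1) mod 3; (2|3)=-1, (1|3)=+1; (−1)^{-2·-2·1}·(-1)^-2·(+1)^-2 = +1.
v=19: a=19^0·(≡18), b=19^-2·(≡15) mod 19; (18|19)=-1, (15|19)=-1; (−1)^{0·-2·9}·(-1)^-2·(-1)^0 = +1.
v=7: a=7^-1·(≡5), b=7^2·(≡3) mod 7; (5|7)=-1, (3|7)=-1; (−1)^{-1·2·3}·(-1)^2·(-1)^-1 = -1.
v=∞: -1771 < 0 and -23 < 0  ⇒  (a,b)_∞ = -1.
v=43: a=43^-2·(≡14), b=43^0·(≡8) mod 43; (14|43)=+1, (8|43)=-1; (−1)^{-2·0·21}·(+1)^0·(-1)^-2 = +1.
v=17: a=17^2·(≡5), b=17^0·(≡12) mod 17; (5|17)=-1, (12|17)=-1; (−1)^{2·0·8}·(-1)^0·(-1)^2 = +1.
Ram(-1771, -23) = {7, 11, 23, ∞}; no ℚ_7-point on the conic.

[7, 11, 23, inf]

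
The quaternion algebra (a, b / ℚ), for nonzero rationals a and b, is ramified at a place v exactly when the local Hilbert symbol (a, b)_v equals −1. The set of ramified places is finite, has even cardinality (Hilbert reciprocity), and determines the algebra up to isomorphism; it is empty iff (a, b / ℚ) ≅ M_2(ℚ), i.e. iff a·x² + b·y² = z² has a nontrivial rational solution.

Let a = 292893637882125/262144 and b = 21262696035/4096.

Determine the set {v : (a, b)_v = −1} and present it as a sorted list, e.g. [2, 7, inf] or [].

[]

Mod squares: a ≡ 45885, b ≡ 70035. Check v ∈ {∞, 2, 3, 5, 7, 19, 23, 29}.
v=3: a=3^1·(≡1), b=3^1·(≡2) mod 3; (1|3)=+1, (2|3)=-1; (−1)^{1·1·1}·(+1)^1·(-1)^1 = +1.
v=29: a=29^4·(≡1), b=29^3·(≡19) mod 29; (1|29)=+1, (19|29)=-1; (−1)^{4·3·14}·(+1)^3·(-1)^4 = +1.
v=2: v_2(a)=-18, v_2(b)=-12; units ≡ 5, 3 (mod 8); ε·ε+αω+βω = 0·1+-18·1+-12·1 ≡ 0  ⇒  (a,b)_2 = +1.
v=∞: 45885 > 0 and 70035 > 0  ⇒  (a,b)_∞ = +1.
v=7: a=7^1·(≡6), b=7^1·(≡1) mod 7; (6|7)=-1, (1|7)=+1; (−1)^{1·1·3}·(-1)^1·(+1)^1 = +1.
v=5: a=5^3·(≡3), b=5^1·(≡2) mod 5; (3|5)=-1, (2|5)=-1; (−1)^{3·1·2}·(-1)^1·(-1)^3 = +1.
v=19: a=19^3·(≡15), b=19^2·(≡16) mod 19; (15|19)=-1, (16|19)=+1; (−1)^{3·2·9}·(-1)^2·(+1)^3 = +1.
v=23: a=23^1·(≡11), b=23^1·(≡16) mod 23; (11|23)=-1, (16|23)=+1; (−1)^{1·1·11}·(-1)^1·(+1)^1 = +1.
Every local symbol is +1, so the conic 45885·x² + 70035·y² = z² has ℚ_v-points for all v and hence a ℚ-point; (a, b / ℚ) ≅ M_2(ℚ).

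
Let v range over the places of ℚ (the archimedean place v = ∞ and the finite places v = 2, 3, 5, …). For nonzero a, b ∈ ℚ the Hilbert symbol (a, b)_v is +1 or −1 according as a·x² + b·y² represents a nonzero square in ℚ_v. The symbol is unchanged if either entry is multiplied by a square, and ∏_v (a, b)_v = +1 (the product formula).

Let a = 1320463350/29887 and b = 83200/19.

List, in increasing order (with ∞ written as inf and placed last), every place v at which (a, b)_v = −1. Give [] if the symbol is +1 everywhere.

[13, 19]

Mod squares: a ≡ 1482, b ≡ 247. Check v ∈ {∞, 2, 3, 5, 11, 13, 19, 23, 43}.
v=13: a=13^-1·(≡1), b=13^1·(≡5) mod 13; (1|13)=+1, (5|13)=-1; (−1)^{-1·1·6}·(+1)^1·(-1)^-1 = -1.
v=23: a=23^2·(≡19), b=23^0·(≡15) mod 23; (19|23)=-1, (15|23)=-1; (−1)^{2·0·11}·(-1)^0·(-1)^2 = +1.
v=5: a=5^2·(≡2), b=5^2·(≡2) mod 5; (2|5)=-1, (2|5)=-1; (−1)^{2·2·2}·(-1)^2·(-1)^2 = +1.
v=3: a=3^3·(≡2), b=3^0·(≡1) mod 3; (2|3)=-1, (1|3)=+1; (−1)^{3·0·1}·(-1)^0·(+1)^3 = +1.
v=43: a=43^2·(≡3), b=43^0·(≡2) mod 43; (3|43)=-1, (2|43)=-1; (−1)^{2·0·21}·(-1)^0·(-1)^2 = +1.
v=2: v_2(a)=1, v_2(b)=8; units ≡ 5, 7 (mod 8); ε·ε+αω+βω = 0·1+1·0+8·1 ≡ 0  ⇒  (a,b)_2 = +1.
v=19: a=19^-1·(≡14), b=19^-1·(≡18) mod 19; (14|19)=-1, (18|19)=-1; (−1)^{-1·-1·9}·(-1)^-1·(-1)^-1 = -1.
v=11: a=11^-2·(≡6), b=11^0·(≡5) mod 11; (6|11)=-1, (5|11)=+1; (−1)^{-2·0·5}·(-1)^0·(+1)^-2 = +1.
v=∞: 1482 > 0 and 247 > 0  ⇒  (a,b)_∞ = +1.
Ram(1482, 247) = {13, 19}; no ℚ_13-point on the conic.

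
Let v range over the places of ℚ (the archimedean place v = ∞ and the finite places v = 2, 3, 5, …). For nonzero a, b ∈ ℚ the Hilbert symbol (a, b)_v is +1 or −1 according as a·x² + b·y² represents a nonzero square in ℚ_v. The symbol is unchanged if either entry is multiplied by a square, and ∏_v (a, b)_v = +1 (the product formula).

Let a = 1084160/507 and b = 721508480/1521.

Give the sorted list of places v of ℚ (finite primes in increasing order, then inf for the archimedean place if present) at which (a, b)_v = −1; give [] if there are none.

[3, 11]

(a, b) ≡ (105, 770) mod (ℚ^×)²; places V = {2, 3, 5, 7, 11, 13, ∞}.
(a,b)_7: α=1, u≡4; β=1, v≡3 (mod 7); (4|7)=+1, (3|7)=-1; sign (−1)^1·+1^1·-1^1 = +1.
(a,b)_3: α=-1, u≡2; β=-2, v≡2 (mod 3); (2|3)=-1, (2|3)=-1; sign (−1)^0·-1^-2·-1^-1 = -1.
(a,b)_5: α=1, u≡1; β=1, v≡1 (mod 5); (1|5)=+1, (1|5)=+1; sign (−1)^0·+1^1·+1^1 = +1.
(a,b)_13: α=-2, u≡4; β=-2, v≡12 (mod 13); (4|13)=+1, (12|13)=+1; sign (−1)^0·+1^-2·+1^-2 = +1.
(a,b)_2: α=8, β=7; u≡1, v≡1 (mod 8); ε(u)ε(v)=0·0, αω(v)=8·0, βω(u)=7·0; sum ≡ 0  ⇒  +1.
(a,b)_11: α=2, u≡6; β=5, v≡1 (mod 11); (6|11)=-1, (1|11)=+1; sign (−1)^0·-1^5·+1^2 = -1.
(a,b)_∞: sgn(105)=+, sgn(770)=+, so +1.
Ram(105, 770) = {3, 11}; no ℚ_3-point on the conic.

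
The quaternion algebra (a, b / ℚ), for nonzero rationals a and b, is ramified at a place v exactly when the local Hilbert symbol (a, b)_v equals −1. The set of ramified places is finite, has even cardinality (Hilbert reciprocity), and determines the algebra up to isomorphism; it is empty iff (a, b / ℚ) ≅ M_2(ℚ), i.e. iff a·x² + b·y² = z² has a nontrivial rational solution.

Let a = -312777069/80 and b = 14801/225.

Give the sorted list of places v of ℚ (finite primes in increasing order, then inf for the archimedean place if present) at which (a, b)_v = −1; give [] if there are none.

[3, 11, 19, 41]

(a, b) ≡ (-2956305, 41) mod (ℚ^×)²; places V = {2, 3, 5, 11, 19, 23, 41, ∞}.
(a,b)_19: α=1, u≡12; β=2, v≡18 (mod 19); (12|19)=-1, (18|19)=-1; sign (−1)^0·-1^2·-1^1 = -1.
(a,b)_41: α=1, u≡22; β=1, v≡16 (mod 41); (22|41)=-1, (16|41)=+1; sign (−1)^0·-1^1·+1^1 = -1.
(a,b)_11: α=1, u≡2; β=0, v≡10 (mod 11); (2|11)=-1, (10|11)=-1; sign (−1)^0·-1^0·-1^1 = -1.
(a,b)_2: α=-4, β=0; u≡7, v≡1 (mod 8); ε(u)ε(v)=1·0, αω(v)=-4·0, βω(u)=0·0; sum ≡ 0  ⇒  +1.
(a,b)_∞: sgn(-2956305)=−, sgn(41)=+, so +1.
(a,b)_5: α=-1, u≡1; β=-2, v≡4 (mod 5); (1|5)=+1, (4|5)=+1; sign (−1)^0·+1^-2·+1^-1 = +1.
(a,b)_3: α=1, u≡2; β=-2, v≡2 (mod 3); (2|3)=-1, (2|3)=-1; sign (−1)^0·-1^-2·-1^1 = -1.
(a,b)_23: α=3, u≡9; β=0, v≡16 (mod 23); (9|23)=+1, (16|23)=+1; sign (−1)^0·+1^0·+1^3 = +1.
|Ram(-2956305, 41)| = 4, even; anisotropic at {3, 11, 19, 41}.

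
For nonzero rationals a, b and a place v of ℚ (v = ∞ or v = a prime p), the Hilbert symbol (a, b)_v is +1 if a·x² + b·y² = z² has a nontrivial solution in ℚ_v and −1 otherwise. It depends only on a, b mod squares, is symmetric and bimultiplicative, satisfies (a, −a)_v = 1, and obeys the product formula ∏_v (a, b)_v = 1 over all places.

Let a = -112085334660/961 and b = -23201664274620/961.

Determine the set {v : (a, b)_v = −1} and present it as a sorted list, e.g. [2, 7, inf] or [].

[5, 17, 19, inf]

Mod squares: a ≡ -62985, b ≡ -1448655. Check v ∈ {∞, 2, 3, 5, 13, 17, 19, 23, 29, 31}.
v=23: a=23^2·(≡4), b=23^3·(≡13) mod 23; (4|23)=+1, (13|23)=+1; (−1)^{2·3·11}·(+1)^3·(+1)^2 = +1.
v=13: a=13^1·(≡4), b=13^1·(≡9) mod 13; (4|13)=+1, (9|13)=+1; (−1)^{1·1·6}·(+1)^1·(+1)^1 = +1.
v=3: a=3^1·(≡2), b=3^3·(≡1) mod 3; (2|3)=-1, (1|3)=+1; (−1)^{1·3·1}·(-1)^3·(+1)^1 = +1.
v=∞: -62985 < 0 and -1448655 < 0  ⇒  (a,b)_∞ = -1.
v=17: a=17^1·(≡9), b=17^1·(≡10) mod 17; (9|17)=+1, (10|17)=-1; (−1)^{1·1·8}·(+1)^1·(-1)^1 = -1.
v=19: a=19^1·(≡18), b=19^1·(≡2) mod 19; (18|19)=-1, (2|19)=-1; (−1)^{1·1·9}·(-1)^1·(-1)^1 = -1.
v=2: v_2(a)=2, v_2(b)=2; units ≡ 7, 1 (mod 8); ε·ε+αω+βω = 1·0+2·0+2·0 ≡ 0  ⇒  (a,b)_2 = +1.
v=31: a=31^-2·(≡7), b=31^-2·(≡23) mod 31; (7|31)=+1, (23|31)=-1; (−1)^{-2·-2·15}·(+1)^-2·(-1)^-2 = +1.
v=29: a=29^2·(≡21), b=29^2·(≡26) mod 29; (21|29)=-1, (26|29)=-1; (−1)^{2·2·14}·(-1)^2·(-1)^2 = +1.
v=5: a=5^1·(≡3), b=5^1·(≡1) mod 5; (3|5)=-1, (1|5)=+1; (−1)^{1·1·2}·(-1)^1·(+1)^1 = -1.
Ram(-62985, -1448655) = {5, 17, 19, ∞}; no ℚ_5-point on the conic.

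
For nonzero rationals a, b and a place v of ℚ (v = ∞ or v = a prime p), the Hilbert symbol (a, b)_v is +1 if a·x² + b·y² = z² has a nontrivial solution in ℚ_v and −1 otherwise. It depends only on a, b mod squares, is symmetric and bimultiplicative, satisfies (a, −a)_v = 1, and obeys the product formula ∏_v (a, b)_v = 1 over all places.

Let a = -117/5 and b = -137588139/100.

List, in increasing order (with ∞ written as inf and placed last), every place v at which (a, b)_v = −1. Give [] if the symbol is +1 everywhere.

[13, inf]

Mod squares: a ≡ -65, b ≡ -19. Check v ∈ {∞, 2, 3, 5, 13, 19, 23}.
v=∞: -65 < 0 and -19 < 0  ⇒  (a,b)_∞ = -1.
v=13: a=13^1·(≡6), b=13^2·(≡8) mod 13; (6|13)=-1, (8|13)=-1; (−1)^{1·2·6}·(-1)^2·(-1)^1 = -1.
v=5: a=5^-1·(≡3), b=5^-2·(≡4) mod 5; (3|5)=-1, (4|5)=+1; (−1)^{-1·-2·2}·(-1)^-2·(+1)^-1 = +1.
v=2: v_2(a)=0, v_2(b)=-2; units ≡ 7, 5 (mod 8); ε·ε+αω+βω = 1·0+0·1+-2·0 ≡ 0  ⇒  (a,b)_2 = +1.
v=23: a=23^0·(≡18), b=23^2·(≡2) mod 23; (18|23)=+1, (2|23)=+1; (−1)^{0·2·11}·(+1)^2·(+1)^0 = +1.
v=3: a=3^2·(≡1), b=3^4·(≡2) mod 3; (1|3)=+1, (2|3)=-1; (−1)^{2·4·1}·(+1)^4·(-1)^2 = +1.
v=19: a=19^0·(≡7), b=19^1·(≡13) mod 19; (7|19)=+1, (13|19)=-1; (−1)^{0·1·9}·(+1)^1·(-1)^0 = +1.
|Ram(-65, -19)| = 2, even; anisotropic at {13, ∞}.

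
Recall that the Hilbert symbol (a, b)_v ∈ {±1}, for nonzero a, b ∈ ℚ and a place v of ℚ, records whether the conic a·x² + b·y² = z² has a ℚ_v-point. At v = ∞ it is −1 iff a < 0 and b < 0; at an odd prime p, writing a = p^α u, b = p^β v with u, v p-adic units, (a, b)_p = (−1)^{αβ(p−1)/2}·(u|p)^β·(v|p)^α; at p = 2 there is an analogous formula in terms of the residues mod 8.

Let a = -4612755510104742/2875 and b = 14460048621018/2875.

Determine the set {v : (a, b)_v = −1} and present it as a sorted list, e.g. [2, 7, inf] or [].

(a, b) ≡ (-16214770, 50830) mod (ℚ^×)²; places V = {2, 3, 5, 7, 11, 13, 17, 23, 29, ∞}.
(a,b)_5: α=-3, u≡1; β=-3, v≡1 (mod 5); (1|5)=+1, (1|5)=+1; sign (−1)^0·+1^-3·+1^-3 = +1.
(a,b)_11: α=3, u≡8; β=2, v≡2 (mod 11); (8|11)=-1, (2|11)=-1; sign (−1)^0·-1^2·-1^3 = -1.
(a,b)_17: α=1, u≡15; β=1, v≡8 (mod 17); (15|17)=+1, (8|17)=+1; sign (−1)^0·+1^1·+1^1 = +1.
(a,b)_7: α=2, u≡1; β=2, v≡5 (mod 7); (1|7)=+1, (5|7)=-1; sign (−1)^0·+1^2·-1^2 = +1.
(a,b)_23: α=-1, u≡13; β=-1, v≡12 (mod 23); (13|23)=+1, (12|23)=+1; sign (−1)^1·+1^-1·+1^-1 = -1.
(a,b)_13: α=1, u≡7; β=1, v≡12 (mod 13); (7|13)=-1, (12|13)=+1; sign (−1)^0·-1^1·+1^1 = -1.
(a,b)_2: α=1, β=1; u≡7, v≡7 (mod 8); ε(u)ε(v)=1·1, αω(v)=1·0, βω(u)=1·0; sum ≡ 1  ⇒  -1.
(a,b)_∞: sgn(-16214770)=−, sgn(50830)=+, so +1.
(a,b)_29: α=3, u≡10; β=2, v≡7 (mod 29); (10|29)=-1, (7|29)=+1; sign (−1)^0·-1^2·+1^3 = +1.
(a,b)_3: α=8, u≡2; β=8, v≡1 (mod 3); (2|3)=-1, (1|3)=+1; sign (−1)^0·-1^8·+1^8 = +1.
(-16214770, 50830 / ℚ) ramifies at {2, 11, 13, 23}: a division algebra.

[2, 11, 13, 23]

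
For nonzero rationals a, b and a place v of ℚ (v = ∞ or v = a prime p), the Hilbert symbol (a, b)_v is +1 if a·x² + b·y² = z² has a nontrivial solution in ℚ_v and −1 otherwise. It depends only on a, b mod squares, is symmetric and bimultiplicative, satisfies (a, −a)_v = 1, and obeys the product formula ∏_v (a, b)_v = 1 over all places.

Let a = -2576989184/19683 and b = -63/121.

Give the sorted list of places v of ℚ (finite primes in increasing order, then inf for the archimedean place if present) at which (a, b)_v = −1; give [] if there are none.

[3, inf]

Mod squares: a ≡ -154077, b ≡ -7. Check v ∈ {∞, 2, 3, 7, 11, 23, 29}.
v=23: a=23^1·(≡19), b=23^0·(≡1) mod 23; (19|23)=-1, (1|23)=+1; (−1)^{1·0·11}·(-1)^0·(+1)^1 = +1.
v=11: a=11^1·(≡2), b=11^-2·(≡3) mod 11; (2|11)=-1, (3|11)=+1; (−1)^{1·-2·5}·(-1)^-2·(+1)^1 = +1.
v=∞: -154077 < 0 and -7 < 0  ⇒  (a,b)_∞ = -1.
v=29: a=29^1·(≡16), b=29^0·(≡28) mod 29; (16|29)=+1, (28|29)=+1; (−1)^{1·0·14}·(+1)^0·(+1)^1 = +1.
v=2: v_2(a)=10, v_2(b)=0; units ≡ 3, 1 (mod 8); ε·ε+αω+βω = 1·0+10·0+0·1 ≡ 0  ⇒  (a,b)_2 = +1.
v=3: a=3^-9·(≡1), b=3^2·(≡2) mod 3; (1|3)=+1, (2|3)=-1; (−1)^{-9·2·1}·(+1)^2·(-1)^-9 = -1.
v=7: a=7^3·(≡2), b=7^1·(≡6) mod 7; (2|7)=+1, (6|7)=-1; (−1)^{3·1·3}·(+1)^1·(-1)^3 = +1.
(-154077, -7 / ℚ) ramifies at {3, ∞}: a division algebra.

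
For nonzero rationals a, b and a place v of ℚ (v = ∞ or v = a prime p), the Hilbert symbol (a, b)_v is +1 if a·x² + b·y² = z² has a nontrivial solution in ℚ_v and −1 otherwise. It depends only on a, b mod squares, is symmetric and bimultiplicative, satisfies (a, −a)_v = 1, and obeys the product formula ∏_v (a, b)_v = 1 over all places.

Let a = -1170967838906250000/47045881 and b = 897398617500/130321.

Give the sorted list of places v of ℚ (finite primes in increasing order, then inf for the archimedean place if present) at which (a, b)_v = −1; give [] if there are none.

[2, 11]

Mod squares: a ≡ -7161, b ≡ 7. Check v ∈ {∞, 2, 3, 5, 7, 11, 19, 31}.
v=3: a=3^3·(≡1), b=3^2·(≡1) mod 3; (1|3)=+1, (1|3)=+1; (−1)^{3·2·1}·(+1)^2·(+1)^3 = +1.
v=5: a=5^10·(≡1), b=5^4·(≡3) mod 5; (1|5)=+1, (3|5)=-1; (−1)^{10·4·2}·(+1)^4·(-1)^10 = +1.
v=∞: -7161 < 0 and 7 > 0  ⇒  (a,b)_∞ = +1.
v=11: a=11^3·(≡1), b=11^2·(≡10) mod 11; (1|11)=+1, (10|11)=-1; (−1)^{3·2·5}·(+1)^2·(-1)^3 = -1.
v=19: a=19^-6·(≡15), b=19^-4·(≡4) mod 19; (15|19)=-1, (4|19)=+1; (−1)^{-6·-4·9}·(-1)^-4·(+1)^-6 = +1.
v=2: v_2(a)=4, v_2(b)=2; units ≡ 7, 7 (mod 8); ε·ε+αω+βω = 1·1+4·0+2·0 ≡ 1  ⇒  (a,b)_2 = -1.
v=7: a=7^1·(≡3), b=7^3·(≡4) mod 7; (3|7)=-1, (4|7)=+1; (−1)^{1·3·3}·(-1)^3·(+1)^1 = +1.
v=31: a=31^3·(≡23), b=31^2·(≡19) mod 31; (23|31)=-1, (19|31)=+1; (−1)^{3·2·15}·(-1)^2·(+1)^3 = +1.
|Ram(-7161, 7)| = 2, even; anisotropic at {2, 11}.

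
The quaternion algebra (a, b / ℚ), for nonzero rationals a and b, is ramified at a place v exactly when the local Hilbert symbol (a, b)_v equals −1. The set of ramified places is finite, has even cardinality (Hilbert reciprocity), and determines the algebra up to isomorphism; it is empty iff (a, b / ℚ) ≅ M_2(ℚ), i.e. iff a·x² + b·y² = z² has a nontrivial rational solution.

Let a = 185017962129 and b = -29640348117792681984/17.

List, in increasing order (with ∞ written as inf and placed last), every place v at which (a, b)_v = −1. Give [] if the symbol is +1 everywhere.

Mod squares: a ≡ 7161, b ≡ -1733303. Check v ∈ {∞, 2, 3, 7, 11, 13, 17, 23, 31}.
v=11: a=11^1·(≡2), b=11^3·(≡2) mod 11; (2|11)=-1, (2|11)=-1; (−1)^{1·3·5}·(-1)^3·(-1)^1 = -1.
v=2: v_2(a)=0, v_2(b)=12; units ≡ 1, 1 (mod 8); ε·ε+αω+βω = 0·0+0·0+12·0 ≡ 0  ⇒  (a,b)_2 = +1.
v=7: a=7^1·(≡1), b=7^0·(≡2) mod 7; (1|7)=+1, (2|7)=+1; (−1)^{1·0·3}·(+1)^0·(+1)^1 = +1.
v=31: a=31^1·(≡14), b=31^1·(≡17) mod 31; (14|31)=+1, (17|31)=-1; (−1)^{1·1·15}·(+1)^1·(-1)^1 = +1.
v=23: a=23^2·(≡4), b=23^3·(≡22) mod 23; (4|23)=+1, (22|23)=-1; (−1)^{2·3·11}·(+1)^3·(-1)^2 = +1.
v=13: a=13^2·(≡11), b=13^3·(≡1) mod 13; (11|13)=-1, (1|13)=+1; (−1)^{2·3·6}·(-1)^3·(+1)^2 = -1.
v=3: a=3^1·(≡2), b=3^8·(≡1) mod 3; (2|3)=-1, (1|3)=+1; (−1)^{1·8·1}·(-1)^8·(+1)^1 = +1.
v=17: a=17^2·(≡9), b=17^-1·(≡6) mod 17; (9|17)=+1, (6|17)=-1; (−1)^{2·-1·8}·(+1)^-1·(-1)^2 = +1.
v=∞: 7161 > 0 and -1733303 < 0  ⇒  (a,b)_∞ = +1.
Ram(7161, -1733303) = {11, 13}; no ℚ_11-point on the conic.

[11, 13]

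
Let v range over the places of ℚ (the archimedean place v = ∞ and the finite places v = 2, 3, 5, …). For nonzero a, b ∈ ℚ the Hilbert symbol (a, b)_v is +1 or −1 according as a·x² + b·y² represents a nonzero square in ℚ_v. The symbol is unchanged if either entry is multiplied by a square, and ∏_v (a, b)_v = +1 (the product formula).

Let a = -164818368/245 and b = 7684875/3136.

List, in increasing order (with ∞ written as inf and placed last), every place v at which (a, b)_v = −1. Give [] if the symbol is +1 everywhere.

[3, 5]

(a, b) ≡ (-1430715, 3795) mod (ℚ^×)²; places V = {2, 3, 5, 7, 11, 13, 23, 29, ∞}.
(a,b)_7: α=-2, u≡4; β=-2, v≡2 (mod 7); (4|7)=+1, (2|7)=+1; sign (−1)^0·+1^-2·+1^-2 = +1.
(a,b)_23: α=1, u≡17; β=1, v≡12 (mod 23); (17|23)=-1, (12|23)=+1; sign (−1)^1·-1^1·+1^1 = +1.
(a,b)_5: α=-1, u≡3; β=3, v≡4 (mod 5); (3|5)=-1, (4|5)=+1; sign (−1)^0·-1^3·+1^-1 = -1.
(a,b)_3: α=3, u≡2; β=5, v≡2 (mod 3); (2|3)=-1, (2|3)=-1; sign (−1)^1·-1^5·-1^3 = -1.
(a,b)_∞: sgn(-1430715)=−, sgn(3795)=+, so +1.
(a,b)_2: α=6, β=-6; u≡5, v≡3 (mod 8); ε(u)ε(v)=0·1, αω(v)=6·1, βω(u)=-6·1; sum ≡ 0  ⇒  +1.
(a,b)_11: α=1, u≡10; β=1, v≡4 (mod 11); (10|11)=-1, (4|11)=+1; sign (−1)^1·-1^1·+1^1 = +1.
(a,b)_13: α=1, u≡4; β=0, v≡1 (mod 13); (4|13)=+1, (1|13)=+1; sign (−1)^0·+1^0·+1^1 = +1.
(a,b)_29: α=1, u≡20; β=0, v≡5 (mod 29); (20|29)=+1, (5|29)=+1; sign (−1)^0·+1^0·+1^1 = +1.
|Ram(-1430715, 3795)| = 2, even; anisotropic at {3, 5}.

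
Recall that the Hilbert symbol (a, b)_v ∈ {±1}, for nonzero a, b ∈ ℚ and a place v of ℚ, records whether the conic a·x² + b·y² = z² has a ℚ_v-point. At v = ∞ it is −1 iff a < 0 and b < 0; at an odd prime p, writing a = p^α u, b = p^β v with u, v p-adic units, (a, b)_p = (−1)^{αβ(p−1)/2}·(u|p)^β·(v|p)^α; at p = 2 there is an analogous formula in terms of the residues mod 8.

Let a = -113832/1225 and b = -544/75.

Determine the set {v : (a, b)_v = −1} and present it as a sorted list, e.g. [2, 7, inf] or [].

Mod squares: a ≡ -3162, b ≡ -102. Check v ∈ {∞, 2, 3, 5, 7, 17, 31}.
v=17: a=17^1·(≡2), b=17^1·(≡10) mod 17; (2|17)=+1, (10|17)=-1; (−1)^{1·1·8}·(+1)^1·(-1)^1 = -1.
v=3: a=3^3·(≡2), b=3^-1·(≡2) mod 3; (2|3)=-1, (2|3)=-1; (−1)^{3·-1·1}·(-1)^-1·(-1)^3 = -1.
v=2: v_2(a)=3, v_2(b)=5; units ≡ 3, 5 (mod 8); ε·ε+αω+βω = 1·0+3·1+5·1 ≡ 0  ⇒  (a,b)_2 = +1.
v=5: a=5^-2·(≡2), b=5^-2·(≡2) mod 5; (2|5)=-1, (2|5)=-1; (−1)^{-2·-2·2}·(-1)^-2·(-1)^-2 = +1.
v=7: a=7^-2·(≡4), b=7^0·(≡6) mod 7; (4|7)=+1, (6|7)=-1; (−1)^{-2·0·3}·(+1)^0·(-1)^-2 = +1.
v=∞: -3162 < 0 and -102 < 0  ⇒  (a,b)_∞ = -1.
v=31: a=31^1·(≡3), b=31^0·(≡13) mod 31; (3|31)=-1, (13|31)=-1; (−1)^{1·0·15}·(-1)^0·(-1)^1 = -1.
|Ram(-3162, -102)| = 4, even; anisotropic at {3, 17, 31, ∞}.

[3, 17, 31, inf]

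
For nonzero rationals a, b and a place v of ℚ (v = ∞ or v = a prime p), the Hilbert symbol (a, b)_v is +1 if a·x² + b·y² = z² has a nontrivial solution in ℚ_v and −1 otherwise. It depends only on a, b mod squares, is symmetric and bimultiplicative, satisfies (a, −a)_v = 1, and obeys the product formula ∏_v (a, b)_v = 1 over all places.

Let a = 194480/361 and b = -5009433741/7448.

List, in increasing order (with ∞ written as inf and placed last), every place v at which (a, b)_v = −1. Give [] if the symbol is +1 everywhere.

Mod squares: a ≡ 12155, b ≡ -8398. Check v ∈ {∞, 2, 3, 5, 7, 11, 13, 17, 19, 23}.
v=19: a=19^-2·(≡15), b=19^-1·(≡12) mod 19; (15|19)=-1, (12|19)=-1; (−1)^{-2·-1·9}·(-1)^-1·(-1)^-2 = -1.
v=2: v_2(a)=4, v_2(b)=-3; units ≡ 3, 1 (mod 8); ε·ε+αω+βω = 1·0+4·0+-3·1 ≡ 1  ⇒  (a,b)_2 = -1.
v=3: a=3^0·(≡2), b=3^4·(≡2) mod 3; (2|3)=-1, (2|3)=-1; (−1)^{0·4·1}·(-1)^4·(-1)^0 = +1.
v=7: a=7^0·(≡5), b=7^-2·(≡2) mod 7; (5|7)=-1, (2|7)=+1; (−1)^{0·-2·3}·(-1)^-2·(+1)^0 = +1.
v=5: a=5^1·(≡1), b=5^0·(≡3) mod 5; (1|5)=+1, (3|5)=-1; (−1)^{1·0·2}·(+1)^0·(-1)^1 = -1.
v=∞: 12155 > 0 and -8398 < 0  ⇒  (a,b)_∞ = +1.
v=23: a=23^0·(≡11), b=23^4·(≡19) mod 23; (11|23)=-1, (19|23)=-1; (−1)^{0·4·11}·(-1)^4·(-1)^0 = +1.
v=17: a=17^1·(≡4), b=17^1·(≡2) mod 17; (4|17)=+1, (2|17)=+1; (−1)^{1·1·8}·(+1)^1·(+1)^1 = +1.
v=11: a=11^1·(≡4), b=11^0·(≡7) mod 11; (4|11)=+1, (7|11)=-1; (−1)^{1·0·5}·(+1)^0·(-1)^1 = -1.
v=13: a=13^1·(≡1), b=13^1·(≡10) mod 13; (1|13)=+1, (10|13)=+1; (−1)^{1·1·6}·(+1)^1·(+1)^1 = +1.
Ram(12155, -8398) = {2, 5, 11, 19}; no ℚ_2-point on the conic.

[2, 5, 11, 19]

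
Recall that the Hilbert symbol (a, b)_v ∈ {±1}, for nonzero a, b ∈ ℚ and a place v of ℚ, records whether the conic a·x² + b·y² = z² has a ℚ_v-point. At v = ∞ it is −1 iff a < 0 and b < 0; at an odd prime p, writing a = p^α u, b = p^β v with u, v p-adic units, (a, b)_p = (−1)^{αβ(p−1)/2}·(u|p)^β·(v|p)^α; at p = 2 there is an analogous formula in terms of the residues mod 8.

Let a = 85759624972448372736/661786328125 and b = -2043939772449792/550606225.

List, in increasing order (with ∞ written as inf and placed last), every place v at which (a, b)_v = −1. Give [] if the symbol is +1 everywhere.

[2, 37]

(a, b) ≡ (114478, -17) mod (ℚ^×)²; places V = {2, 3, 5, 7, 13, 17, 19, 37, ∞}.
(a,b)_7: α=7, u≡1; β=6, v≡4 (mod 7); (1|7)=+1, (4|7)=+1; sign (−1)^0·+1^6·+1^7 = +1.
(a,b)_13: α=-1, u≡7; β=-2, v≡1 (mod 13); (7|13)=-1, (1|13)=+1; sign (−1)^0·-1^-2·+1^-1 = +1.
(a,b)_37: α=3, u≡5; β=2, v≡22 (mod 37); (5|37)=-1, (22|37)=-1; sign (−1)^0·-1^2·-1^3 = -1.
(a,b)_3: α=10, u≡1; β=6, v≡1 (mod 3); (1|3)=+1, (1|3)=+1; sign (−1)^0·+1^6·+1^10 = +1.
(a,b)_2: α=11, β=10; u≡7, v≡7 (mod 8); ε(u)ε(v)=1·1, αω(v)=11·0, βω(u)=10·0; sum ≡ 1  ⇒  -1.
(a,b)_5: α=-8, u≡2; β=-2, v≡2 (mod 5); (2|5)=-1, (2|5)=-1; sign (−1)^0·-1^-2·-1^-8 = +1.
(a,b)_17: α=1, u≡1; β=1, v≡13 (mod 17); (1|17)=+1, (13|17)=+1; sign (−1)^0·+1^1·+1^1 = +1.
(a,b)_19: α=-4, u≡12; β=-4, v≡15 (mod 19); (12|19)=-1, (15|19)=-1; sign (−1)^0·-1^-4·-1^-4 = +1.
(a,b)_∞: sgn(114478)=+, sgn(-17)=−, so +1.
Ram(114478, -17) = {2, 37}; no ℚ_2-point on the conic.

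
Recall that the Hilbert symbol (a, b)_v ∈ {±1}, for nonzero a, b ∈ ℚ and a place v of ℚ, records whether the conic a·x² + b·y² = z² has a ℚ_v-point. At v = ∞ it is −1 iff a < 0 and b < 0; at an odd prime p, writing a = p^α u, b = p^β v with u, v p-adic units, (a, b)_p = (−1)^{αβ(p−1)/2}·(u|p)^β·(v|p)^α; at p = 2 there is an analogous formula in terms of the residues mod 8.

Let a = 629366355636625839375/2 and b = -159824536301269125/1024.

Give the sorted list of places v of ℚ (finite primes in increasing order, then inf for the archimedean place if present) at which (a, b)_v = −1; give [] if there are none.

(a, b) ≡ (286, -4485) mod (ℚ^×)²; places V = {2, 3, 5, 11, 13, 19, 23, ∞}.
(a,b)_19: α=2, u≡16; β=0, v≡10 (mod 19); (16|19)=+1, (10|19)=-1; sign (−1)^0·+1^0·-1^2 = +1.
(a,b)_∞: sgn(286)=+, sgn(-4485)=−, so +1.
(a,b)_3: α=2, u≡1; β=3, v≡2 (mod 3); (1|3)=+1, (2|3)=-1; sign (−1)^0·+1^3·-1^2 = +1.
(a,b)_2: α=-1, β=-10; u≡7, v≡3 (mod 8); ε(u)ε(v)=1·1, αω(v)=-1·1, βω(u)=-10·0; sum ≡ 0  ⇒  +1.
(a,b)_11: α=5, u≡3; β=6, v≡5 (mod 11); (3|11)=+1, (5|11)=+1; sign (−1)^0·+1^6·+1^5 = +1.
(a,b)_13: α=1, u≡3; β=3, v≡7 (mod 13); (3|13)=+1, (7|13)=-1; sign (−1)^0·+1^3·-1^1 = -1.
(a,b)_23: α=6, u≡21; β=3, v≡8 (mod 23); (21|23)=-1, (8|23)=+1; sign (−1)^0·-1^3·+1^6 = -1.
(a,b)_5: α=4, u≡4; β=3, v≡3 (mod 5); (4|5)=+1, (3|5)=-1; sign (−1)^0·+1^3·-1^4 = +1.
Ram(286, -4485) = {13, 23}; no ℚ_13-point on the conic.

[13, 23]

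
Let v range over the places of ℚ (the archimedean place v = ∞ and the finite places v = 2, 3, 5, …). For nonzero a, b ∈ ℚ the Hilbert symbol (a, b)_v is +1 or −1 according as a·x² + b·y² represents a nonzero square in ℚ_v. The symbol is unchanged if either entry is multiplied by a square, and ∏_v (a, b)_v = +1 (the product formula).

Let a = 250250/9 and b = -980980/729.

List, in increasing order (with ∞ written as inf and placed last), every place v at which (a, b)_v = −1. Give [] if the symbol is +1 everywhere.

(a, b) ≡ (10010, -5005) mod (ℚ^×)²; places V = {2, 3, 5, 7, 11, 13, ∞}.
(a,b)_3: α=-2, u≡2; β=-6, v≡2 (mod 3); (2|3)=-1, (2|3)=-1; sign (−1)^0·-1^-6·-1^-2 = +1.
(a,b)_∞: sgn(10010)=+, sgn(-5005)=−, so +1.
(a,b)_2: α=1, β=2; u≡5, v≡3 (mod 8); ε(u)ε(v)=0·1, αω(v)=1·1, βω(u)=2·1; sum ≡ 1  ⇒  -1.
(a,b)_11: α=1, u≡10; β=1, v≡10 (mod 11); (10|11)=-1, (10|11)=-1; sign (−1)^1·-1^1·-1^1 = -1.
(a,b)_5: α=3, u≡3; β=1, v≡1 (mod 5); (3|5)=-1, (1|5)=+1; sign (−1)^0·-1^1·+1^3 = -1.
(a,b)_7: α=1, u≡4; β=3, v≡3 (mod 7); (4|7)=+1, (3|7)=-1; sign (−1)^1·+1^3·-1^1 = +1.
(a,b)_13: α=1, u≡4; β=1, v≡5 (mod 13); (4|13)=+1, (5|13)=-1; sign (−1)^0·+1^1·-1^1 = -1.
|Ram(10010, -5005)| = 4, even; anisotropic at {2, 5, 11, 13}.

[2, 5, 11, 13]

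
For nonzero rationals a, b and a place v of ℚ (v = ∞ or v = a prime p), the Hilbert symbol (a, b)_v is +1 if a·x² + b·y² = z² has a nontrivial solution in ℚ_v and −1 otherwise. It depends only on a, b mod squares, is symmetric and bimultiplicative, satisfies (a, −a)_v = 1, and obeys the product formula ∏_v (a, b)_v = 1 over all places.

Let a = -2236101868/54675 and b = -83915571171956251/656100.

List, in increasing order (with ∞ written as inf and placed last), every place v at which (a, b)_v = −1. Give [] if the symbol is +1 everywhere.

Mod squares: a ≡ -561, b ≡ -19. Check v ∈ {∞, 2, 3, 5, 7, 11, 13, 17, 19}.
v=7: a=7^2·(≡5), b=7^4·(≡4) mod 7; (5|7)=-1, (4|7)=+1; (−1)^{2·4·3}·(-1)^4·(+1)^2 = +1.
v=19: a=19^2·(≡16), b=19^5·(≡10) mod 19; (16|19)=+1, (10|19)=-1; (−1)^{2·5·9}·(+1)^5·(-1)^2 = +1.
v=11: a=11^1·(≡5), b=11^0·(≡4) mod 11; (5|11)=+1, (4|11)=+1; (−1)^{1·0·5}·(+1)^0·(+1)^1 = +1.
v=5: a=5^-2·(≡1), b=5^-2·(≡1) mod 5; (1|5)=+1, (1|5)=+1; (−1)^{-2·-2·2}·(+1)^-2·(+1)^-2 = +1.
v=13: a=13^2·(≡8), b=13^2·(≡11) mod 13; (8|13)=-1, (11|13)=-1; (−1)^{2·2·6}·(-1)^2·(-1)^2 = +1.
v=3: a=3^-7·(≡2), b=3^-8·(≡2) mod 3; (2|3)=-1, (2|3)=-1; (−1)^{-7·-8·1}·(-1)^-8·(-1)^-7 = -1.
v=17: a=17^1·(≡13), b=17^4·(≡13) mod 17; (13|17)=+1, (13|17)=+1; (−1)^{1·4·8}·(+1)^4·(+1)^1 = +1.
v=∞: -561 < 0 and -19 < 0  ⇒  (a,b)_∞ = -1.
v=2: v_2(a)=2, v_2(b)=-2; units ≡ 7, 5 (mod 8); ε·ε+αω+βω = 1·0+2·1+-2·0 ≡ 0  ⇒  (a,b)_2 = +1.
Ram(-561, -19) = {3, ∞}; no ℚ_3-point on the conic.

[3, inf]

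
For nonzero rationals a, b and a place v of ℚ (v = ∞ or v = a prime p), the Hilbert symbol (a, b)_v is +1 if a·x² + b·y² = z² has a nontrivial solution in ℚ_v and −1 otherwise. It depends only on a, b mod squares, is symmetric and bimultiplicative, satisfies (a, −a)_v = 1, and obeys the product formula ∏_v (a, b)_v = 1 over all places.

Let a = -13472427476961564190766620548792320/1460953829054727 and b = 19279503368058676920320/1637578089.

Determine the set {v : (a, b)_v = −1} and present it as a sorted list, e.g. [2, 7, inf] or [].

Mod squares: a ≡ -2187185, b ≡ 5. Check v ∈ {∞, 2, 3, 5, 7, 11, 13, 17, 19, 23, 41, 47, 53}.
v=41: a=41^-2·(≡37), b=41^-2·(≡20) mod 41; (37|41)=+1, (20|41)=+1; (−1)^{-2·-2·20}·(+1)^-2·(+1)^-2 = +1.
v=11: a=11^9·(≡3), b=11^6·(≡1) mod 11; (3|11)=+1, (1|11)=+1; (−1)^{9·6·5}·(+1)^6·(+1)^9 = +1.
v=∞: -2187185 < 0 and 5 > 0  ⇒  (a,b)_∞ = +1.
v=13: a=13^3·(≡10), b=13^2·(≡11) mod 13; (10|13)=+1, (11|13)=-1; (−1)^{3·2·6}·(+1)^2·(-1)^3 = -1.
v=5: a=5^1·(≡3), b=5^1·(≡1) mod 5; (3|5)=-1, (1|5)=+1; (−1)^{1·1·2}·(-1)^1·(+1)^1 = -1.
v=23: a=23^5·(≡14), b=23^4·(≡22) mod 23; (14|23)=-1, (22|23)=-1; (−1)^{5·4·11}·(-1)^4·(-1)^5 = -1.
v=53: a=53^2·(≡18), b=53^2·(≡35) mod 53; (18|53)=-1, (35|53)=-1; (−1)^{2·2·26}·(-1)^2·(-1)^2 = +1.
v=3: a=3^-4·(≡1), b=3^-2·(≡2) mod 3; (1|3)=+1, (2|3)=-1; (−1)^{-4·-2·1}·(+1)^-2·(-1)^-4 = +1.
v=17: a=17^-2·(≡13), b=17^0·(≡12) mod 17; (13|17)=+1, (12|17)=-1; (−1)^{-2·0·8}·(+1)^0·(-1)^-2 = +1.
v=2: v_2(a)=22, v_2(b)=14; units ≡ 7, 5 (mod 8); ε·ε+αω+βω = 1·0+22·1+14·0 ≡ 0  ⇒  (a,b)_2 = +1.
v=47: a=47^-2·(≡4), b=47^-2·(≡31) mod 47; (4|47)=+1, (31|47)=-1; (−1)^{-2·-2·23}·(+1)^-2·(-1)^-2 = +1.
v=7: a=7^-5·(≡1), b=7^-2·(≡3) mod 7; (1|7)=+1, (3|7)=-1; (−1)^{-5·-2·3}·(+1)^-2·(-1)^-5 = -1.
v=19: a=19^3·(≡16), b=19^0·(≡9) mod 19; (16|19)=+1, (9|19)=+1; (−1)^{3·0·9}·(+1)^0·(+1)^3 = +1.
|Ram(-2187185, 5)| = 4, even; anisotropic at {5, 7, 13, 23}.

[5, 7, 13, 23]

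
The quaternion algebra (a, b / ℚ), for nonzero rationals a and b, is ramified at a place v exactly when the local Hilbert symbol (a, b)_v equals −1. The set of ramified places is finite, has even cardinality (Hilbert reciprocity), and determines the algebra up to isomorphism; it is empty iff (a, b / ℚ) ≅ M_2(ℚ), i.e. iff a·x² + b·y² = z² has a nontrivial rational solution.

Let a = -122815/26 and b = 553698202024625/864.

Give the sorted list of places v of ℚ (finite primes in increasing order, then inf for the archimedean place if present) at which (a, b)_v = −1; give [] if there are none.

[7, 29]

Mod squares: a ≡ -26390, b ≡ 3990. Check v ∈ {∞, 2, 3, 5, 7, 11, 13, 19, 29, 31}.
v=19: a=19^0·(≡11), b=19^1·(≡11) mod 19; (11|19)=+1, (11|19)=+1; (−1)^{0·1·9}·(+1)^1·(+1)^0 = +1.
v=5: a=5^1·(≡2), b=5^3·(≡3) mod 5; (2|5)=-1, (3|5)=-1; (−1)^{1·3·2}·(-1)^3·(-1)^1 = +1.
v=7: a=7^1·(≡5), b=7^3·(≡6) mod 7; (5|7)=-1, (6|7)=-1; (−1)^{1·3·3}·(-1)^3·(-1)^1 = -1.
v=13: a=13^-1·(≡11), b=13^0·(≡10) mod 13; (11|13)=-1, (10|13)=+1; (−1)^{-1·0·6}·(-1)^0·(+1)^-1 = +1.
v=2: v_2(a)=-1, v_2(b)=-5; units ≡ 5, 3 (mod 8); ε·ε+αω+βω = 0·1+-1·1+-5·1 ≡ 0  ⇒  (a,b)_2 = +1.
v=31: a=31^0·(≡11), b=31^2·(≡3) mod 31; (11|31)=-1, (3|31)=-1; (−1)^{0·2·15}·(-1)^2·(-1)^0 = +1.
v=3: a=3^0·(≡1), b=3^-3·(≡1) mod 3; (1|3)=+1, (1|3)=+1; (−1)^{0·-3·1}·(+1)^-3·(+1)^0 = +1.
v=∞: -26390 < 0 and 3990 > 0  ⇒  (a,b)_∞ = +1.
v=29: a=29^1·(≡10), b=29^4·(≡19) mod 29; (10|29)=-1, (19|29)=-1; (−1)^{1·4·14}·(-1)^4·(-1)^1 = -1.
v=11: a=11^2·(≡2), b=11^0·(≡7) mod 11; (2|11)=-1, (7|11)=-1; (−1)^{2·0·5}·(-1)^0·(-1)^2 = +1.
Ram(-26390, 3990) = {7, 29}; no ℚ_7-point on the conic.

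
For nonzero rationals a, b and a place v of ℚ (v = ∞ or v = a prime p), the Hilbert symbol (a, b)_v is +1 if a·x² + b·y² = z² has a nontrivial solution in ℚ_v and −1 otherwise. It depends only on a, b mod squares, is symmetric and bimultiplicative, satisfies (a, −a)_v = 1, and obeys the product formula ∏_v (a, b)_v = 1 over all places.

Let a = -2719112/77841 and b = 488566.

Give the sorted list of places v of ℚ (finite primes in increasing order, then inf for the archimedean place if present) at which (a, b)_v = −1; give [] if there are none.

Mod squares: a ≡ -2, b ≡ 488566. Check v ∈ {∞, 2, 3, 11, 13, 19, 23, 31, 43, 53}.
v=23: a=23^0·(≡7), b=23^1·(≡13) mod 23; (7|23)=-1, (13|23)=+1; (−1)^{0·1·11}·(-1)^1·(+1)^0 = -1.
v=31: a=31^-2·(≡24), b=31^0·(≡6) mod 31; (24|31)=-1, (6|31)=-1; (−1)^{-2·0·15}·(-1)^0·(-1)^-2 = +1.
v=11: a=11^2·(≡9), b=11^0·(≡1) mod 11; (9|11)=+1, (1|11)=+1; (−1)^{2·0·5}·(+1)^0·(+1)^2 = +1.
v=19: a=19^0·(≡11), b=19^1·(≡7) mod 19; (11|19)=+1, (7|19)=+1; (−1)^{0·1·9}·(+1)^1·(+1)^0 = +1.
v=13: a=13^0·(≡2), b=13^1·(≡12) mod 13; (2|13)=-1, (12|13)=+1; (−1)^{0·1·6}·(-1)^1·(+1)^0 = -1.
v=3: a=3^-4·(≡1), b=3^0·(≡1) mod 3; (1|3)=+1, (1|3)=+1; (−1)^{-4·0·1}·(+1)^0·(+1)^-4 = +1.
v=43: a=43^0·(≡15), b=43^1·(≡10) mod 43; (15|43)=+1, (10|43)=+1; (−1)^{0·1·21}·(+1)^1·(+1)^0 = +1.
v=∞: -2 < 0 and 488566 > 0  ⇒  (a,b)_∞ = +1.
v=2: v_2(a)=3, v_2(b)=1; units ≡ 7, 3 (mod 8); ε·ε+αω+βω = 1·1+3·1+1·0 ≡ 0  ⇒  (a,b)_2 = +1.
v=53: a=53^2·(≡34), b=53^0·(≡12) mod 53; (34|53)=-1, (12|53)=-1; (−1)^{2·0·26}·(-1)^0·(-1)^2 = +1.
Ram(-2, 488566) = {13, 23}; no ℚ_13-point on the conic.

[13, 23]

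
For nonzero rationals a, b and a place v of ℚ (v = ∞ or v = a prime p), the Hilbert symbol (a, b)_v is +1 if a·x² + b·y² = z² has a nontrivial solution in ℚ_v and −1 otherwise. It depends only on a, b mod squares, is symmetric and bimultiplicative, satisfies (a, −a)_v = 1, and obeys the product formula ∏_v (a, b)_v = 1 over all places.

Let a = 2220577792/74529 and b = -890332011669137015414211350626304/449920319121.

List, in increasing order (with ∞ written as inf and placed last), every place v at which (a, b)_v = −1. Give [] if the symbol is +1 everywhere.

(a, b) ≡ (2168533, -46139) mod (ℚ^×)²; places V = {2, 3, 7, 11, 13, 29, 37, 43, 47, ∞}.
(a,b)_37: α=1, u≡9; β=3, v≡27 (mod 37); (9|37)=+1, (27|37)=+1; sign (−1)^0·+1^3·+1^1 = +1.
(a,b)_2: α=10, β=20; u≡5, v≡5 (mod 8); ε(u)ε(v)=0·0, αω(v)=10·1, βω(u)=20·1; sum ≡ 0  ⇒  +1.
(a,b)_∞: sgn(2168533)=+, sgn(-46139)=−, so +1.
(a,b)_43: α=1, u≡15; β=3, v≡2 (mod 43); (15|43)=+1, (2|43)=-1; sign (−1)^1·+1^3·-1^1 = +1.
(a,b)_11: α=0, u≡1; β=6, v≡8 (mod 11); (1|11)=+1, (8|11)=-1; sign (−1)^0·+1^6·-1^0 = +1.
(a,b)_13: α=-2, u≡9; β=-4, v≡11 (mod 13); (9|13)=+1, (11|13)=-1; sign (−1)^0·+1^-4·-1^-2 = +1.
(a,b)_47: α=1, u≡21; β=4, v≡45 (mod 47); (21|47)=+1, (45|47)=-1; sign (−1)^0·+1^4·-1^1 = -1.
(a,b)_7: α=-2, u≡3; β=-4, v≡3 (mod 7); (3|7)=-1, (3|7)=-1; sign (−1)^0·-1^-4·-1^-2 = +1.
(a,b)_29: α=1, u≡10; β=3, v≡16 (mod 29); (10|29)=-1, (16|29)=+1; sign (−1)^0·-1^3·+1^1 = -1.
(a,b)_3: α=-2, u≡1; β=-8, v≡1 (mod 3); (1|3)=+1, (1|3)=+1; sign (−1)^0·+1^-8·+1^-2 = +1.
|Ram(2168533, -46139)| = 2, even; anisotropic at {29, 47}.

[29, 47]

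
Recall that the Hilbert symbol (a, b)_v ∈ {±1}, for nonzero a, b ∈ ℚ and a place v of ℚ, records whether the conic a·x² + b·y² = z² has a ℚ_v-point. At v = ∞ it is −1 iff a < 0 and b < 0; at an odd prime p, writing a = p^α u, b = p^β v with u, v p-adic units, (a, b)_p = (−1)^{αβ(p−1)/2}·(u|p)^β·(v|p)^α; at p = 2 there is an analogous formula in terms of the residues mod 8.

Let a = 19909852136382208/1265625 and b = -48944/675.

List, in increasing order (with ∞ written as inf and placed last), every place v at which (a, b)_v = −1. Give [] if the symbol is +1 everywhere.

[2, 7, 11, 19]

Mod squares: a ≡ 23023, b ≡ -9177. Check v ∈ {∞, 2, 3, 5, 7, 11, 13, 19, 23}.
v=5: a=5^-6·(≡3), b=5^-2·(≡3) mod 5; (3|5)=-1, (3|5)=-1; (−1)^{-6·-2·2}·(-1)^-2·(-1)^-6 = +1.
v=13: a=13^1·(≡3), b=13^0·(≡12) mod 13; (3|13)=+1, (12|13)=+1; (−1)^{1·0·6}·(+1)^0·(+1)^1 = +1.
v=2: v_2(a)=8, v_2(b)=4; units ≡ 7, 7 (mod 8); ε·ε+αω+βω = 1·1+8·0+4·0 ≡ 1  ⇒  (a,b)_2 = -1.
v=11: a=11^1·(≡9), b=11^0·(≡7) mod 11; (9|11)=+1, (7|11)=-1; (−1)^{1·0·5}·(+1)^0·(-1)^1 = -1.
v=19: a=19^4·(≡18), b=19^1·(≡16) mod 19; (18|19)=-1, (16|19)=+1; (−1)^{4·1·9}·(-1)^1·(+1)^4 = -1.
v=7: a=7^3·(≡6), b=7^1·(≡5) mod 7; (6|7)=-1, (5|7)=-1; (−1)^{3·1·3}·(-1)^1·(-1)^3 = -1.
v=23: a=23^3·(≡12), b=23^1·(≡10) mod 23; (12|23)=+1, (10|23)=-1; (−1)^{3·1·11}·(+1)^1·(-1)^3 = +1.
v=∞: 23023 > 0 and -9177 < 0  ⇒  (a,b)_∞ = +1.
v=3: a=3^-4·(≡1), b=3^-3·(≡1) mod 3; (1|3)=+1, (1|3)=+1; (−1)^{-4·-3·1}·(+1)^-3·(+1)^-4 = +1.
|Ram(23023, -9177)| = 4, even; anisotropic at {2, 7, 11, 19}.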